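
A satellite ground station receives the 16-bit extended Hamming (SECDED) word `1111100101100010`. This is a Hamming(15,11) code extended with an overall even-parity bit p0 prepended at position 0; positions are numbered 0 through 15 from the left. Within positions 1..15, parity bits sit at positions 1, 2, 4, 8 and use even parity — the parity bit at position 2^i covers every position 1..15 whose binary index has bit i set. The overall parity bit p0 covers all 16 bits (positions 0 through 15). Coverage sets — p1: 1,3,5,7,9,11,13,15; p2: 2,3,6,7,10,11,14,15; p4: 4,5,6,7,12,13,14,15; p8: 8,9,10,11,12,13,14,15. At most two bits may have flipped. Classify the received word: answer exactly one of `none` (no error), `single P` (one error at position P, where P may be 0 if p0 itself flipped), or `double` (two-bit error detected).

s1: b1⊕b3⊕b5⊕b7⊕b9⊕b11⊕b13⊕b15 = 1⊕1⊕0⊕1⊕1⊕0⊕0⊕0 = 0
s2: b2⊕b3⊕b6⊕b7⊕b10⊕b11⊕b14⊕b15 = 1⊕1⊕0⊕1⊕1⊕0⊕1⊕0 = 1
s4: b4⊕b5⊕b6⊕b7⊕b12⊕b13⊕b14⊕b15 = 1⊕0⊕0⊕1⊕0⊕0⊕1⊕0 = 1
s8: b8⊕b9⊕b10⊕b11⊕b12⊕b13⊕b14⊕b15 = 0⊕1⊕1⊕0⊕0⊕0⊕1⊕0 = 1
Syndrome (s8...s1) = 1110 → position 14.
Overall parity (XOR of all 16 bits, including p0): 1⊕1⊕1⊕1⊕1⊕0⊕0⊕1⊕0⊕1⊕1⊕0⊕0⊕0⊕1⊕0 = 1
Overall=1, syndrome position=14 → single-bit error at position 14.

single 14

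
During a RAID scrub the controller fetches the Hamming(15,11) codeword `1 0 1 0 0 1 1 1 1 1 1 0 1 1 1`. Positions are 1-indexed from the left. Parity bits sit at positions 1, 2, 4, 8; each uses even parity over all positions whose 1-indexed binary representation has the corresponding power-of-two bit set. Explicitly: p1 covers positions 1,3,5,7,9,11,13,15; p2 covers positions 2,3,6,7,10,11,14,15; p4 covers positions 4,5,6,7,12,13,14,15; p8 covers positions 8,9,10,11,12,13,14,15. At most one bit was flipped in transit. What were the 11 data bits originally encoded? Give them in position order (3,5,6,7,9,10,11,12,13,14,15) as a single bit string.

10111110110

s1: b1⊕b3⊕b5⊕b7⊕b9⊕b11⊕b13⊕b15 = 1⊕1⊕0⊕1⊕1⊕1⊕1⊕1 = 1
s2: b2⊕b3⊕b6⊕b7⊕b10⊕b11⊕b14⊕b15 = 0⊕1⊕1⊕1⊕1⊕1⊕1⊕1 = 1
s4: b4⊕b5⊕b6⊕b7⊕b12⊕b13⊕b14⊕b15 = 0⊕0⊕1⊕1⊕0⊕1⊕1⊕1 = 1
s8: b8⊕b9⊕b10⊕b11⊕b12⊕b13⊕b14⊕b15 = 1⊕1⊕1⊕1⊕0⊕1⊕1⊕1 = 1
Syndrome (s8...s1) = 1111 → position 15.
Flip bit 15: corrected codeword = 101001111110110
Data bits at positions 3,5,6,7,9,10,11,12,13,14,15: 10111110110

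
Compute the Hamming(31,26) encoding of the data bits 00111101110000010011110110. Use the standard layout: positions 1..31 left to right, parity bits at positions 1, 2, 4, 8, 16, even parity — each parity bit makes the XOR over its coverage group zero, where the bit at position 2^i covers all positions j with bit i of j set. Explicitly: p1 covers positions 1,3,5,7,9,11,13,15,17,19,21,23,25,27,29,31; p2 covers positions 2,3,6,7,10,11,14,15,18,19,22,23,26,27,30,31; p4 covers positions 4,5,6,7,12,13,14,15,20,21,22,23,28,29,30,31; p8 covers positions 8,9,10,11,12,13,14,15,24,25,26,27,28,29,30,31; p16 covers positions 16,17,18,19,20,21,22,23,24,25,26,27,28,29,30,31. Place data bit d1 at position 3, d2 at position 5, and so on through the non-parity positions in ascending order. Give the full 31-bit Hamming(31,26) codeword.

Place data bits at non-power-of-two positions: b3=0, b5=0, b6=1, b7=1, b9=1, b10=1, b11=0, b12=1, b13=1, b14=1, b15=0, b17=0, b18=0, b19=0, b20=0, b21=1, b22=0, b23=0, b24=1, b25=1, b26=1, b27=1, b28=0, b29=1, b30=1, b31=0.
p1 = XOR of data positions {3,5,7,9,11,13,15,17,19,21,23,25,27,29,31} = 0⊕0⊕1⊕1⊕0⊕1⊕0⊕0⊕0⊕1⊕0⊕1⊕1⊕1⊕0 = 1
p2 = XOR of data positions {3,6,7,10,11,14,15,18,19,22,23,26,27,30,31} = 0⊕1⊕1⊕1⊕0⊕1⊕0⊕0⊕0⊕0⊕0⊕1⊕1⊕1⊕0 = 1
p4 = XOR of data positions {5,6,7,12,13,14,15,20,21,22,23,28,29,30,31} = 0⊕1⊕1⊕1⊕1⊕1⊕0⊕0⊕1⊕0⊕0⊕0⊕1⊕1⊕0 = 0
p8 = XOR of data positions {9,10,11,12,13,14,15,24,25,26,27,28,29,30,31} = 1⊕1⊕0⊕1⊕1⊕1⊕0⊕1⊕1⊕1⊕1⊕0⊕1⊕1⊕0 = 1
p16 = XOR of data positions {17,18,19,20,21,22,23,24,25,26,27,28,29,30,31} = 0⊕0⊕0⊕0⊕1⊕0⊕0⊕1⊕1⊕1⊕1⊕0⊕1⊕1⊕0 = 1
Codeword b1..b31 = 1100011111011101000010011110110

1100011111011101000010011110110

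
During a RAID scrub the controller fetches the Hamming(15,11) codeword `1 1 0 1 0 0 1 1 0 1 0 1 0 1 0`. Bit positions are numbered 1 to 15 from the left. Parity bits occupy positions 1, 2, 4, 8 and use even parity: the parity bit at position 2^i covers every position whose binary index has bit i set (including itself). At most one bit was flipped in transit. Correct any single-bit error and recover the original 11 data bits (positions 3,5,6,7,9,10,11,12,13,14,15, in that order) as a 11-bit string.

s1: b1⊕b3⊕b5⊕b7⊕b9⊕b11⊕b13⊕b15 = 1⊕0⊕0⊕1⊕0⊕0⊕0⊕0 = 0
s2: b2⊕b3⊕b6⊕b7⊕b10⊕b11⊕b14⊕b15 = 1⊕0⊕0⊕1⊕1⊕0⊕1⊕0 = 0
s4: b4⊕b5⊕b6⊕b7⊕b12⊕b13⊕b14⊕b15 = 1⊕0⊕0⊕1⊕1⊕0⊕1⊕0 = 0
s8: b8⊕b9⊕b10⊕b11⊕b12⊕b13⊕b14⊕b15 = 1⊕0⊕1⊕0⊕1⊕0⊕1⊕0 = 0
Syndrome (s8...s1) = 0000 → position 0 (no error).
No correction needed.
Data bits at positions 3,5,6,7,9,10,11,12,13,14,15: 00010101010

00010101010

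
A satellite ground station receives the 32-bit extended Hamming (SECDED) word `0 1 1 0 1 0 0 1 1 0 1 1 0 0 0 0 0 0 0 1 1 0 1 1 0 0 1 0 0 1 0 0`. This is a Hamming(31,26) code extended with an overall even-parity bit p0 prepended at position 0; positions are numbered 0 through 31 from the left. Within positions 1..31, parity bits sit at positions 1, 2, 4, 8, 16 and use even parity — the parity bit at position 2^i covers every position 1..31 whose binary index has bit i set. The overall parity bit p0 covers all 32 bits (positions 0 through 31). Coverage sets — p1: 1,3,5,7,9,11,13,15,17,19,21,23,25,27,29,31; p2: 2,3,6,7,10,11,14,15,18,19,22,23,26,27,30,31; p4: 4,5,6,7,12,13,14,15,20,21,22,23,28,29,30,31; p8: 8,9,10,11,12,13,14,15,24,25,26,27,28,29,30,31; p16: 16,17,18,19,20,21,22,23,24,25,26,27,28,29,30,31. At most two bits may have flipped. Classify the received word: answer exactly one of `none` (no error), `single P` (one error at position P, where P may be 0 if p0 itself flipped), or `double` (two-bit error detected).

s1: b1⊕b3⊕b5⊕b7⊕b9⊕b11⊕b13⊕b15⊕b17⊕b19⊕b21⊕b23⊕b25⊕b27⊕b29⊕b31 = 1⊕0⊕0⊕1⊕0⊕1⊕0⊕0⊕0⊕1⊕0⊕1⊕0⊕0⊕1⊕0 = 0
s2: b2⊕b3⊕b6⊕b7⊕b10⊕b11⊕b14⊕b15⊕b18⊕b19⊕b22⊕b23⊕b26⊕b27⊕b30⊕b31 = 1⊕0⊕0⊕1⊕1⊕1⊕0⊕0⊕0⊕1⊕1⊕1⊕1⊕0⊕0⊕0 = 0
s4: b4⊕b5⊕b6⊕b7⊕b12⊕b13⊕b14⊕b15⊕b20⊕b21⊕b22⊕b23⊕b28⊕b29⊕b30⊕b31 = 1⊕0⊕0⊕1⊕0⊕0⊕0⊕0⊕1⊕0⊕1⊕1⊕0⊕1⊕0⊕0 = 0
s8: b8⊕b9⊕b10⊕b11⊕b12⊕b13⊕b14⊕b15⊕b24⊕b25⊕b26⊕b27⊕b28⊕b29⊕b30⊕b31 = 1⊕0⊕1⊕1⊕0⊕0⊕0⊕0⊕0⊕0⊕1⊕0⊕0⊕1⊕0⊕0 = 1
s16: b16⊕b17⊕b18⊕b19⊕b20⊕b21⊕b22⊕b23⊕b24⊕b25⊕b26⊕b27⊕b28⊕b29⊕b30⊕b31 = 0⊕0⊕0⊕1⊕1⊕0⊕1⊕1⊕0⊕0⊕1⊕0⊕0⊕1⊕0⊕0 = 0
Syndrome (s16...s1) = 01000 → position 8.
Overall parity (XOR of all 32 bits, including p0): 0⊕1⊕1⊕0⊕1⊕0⊕0⊕1⊕1⊕0⊕1⊕1⊕0⊕0⊕0⊕0⊕0⊕0⊕0⊕1⊕1⊕0⊕1⊕1⊕0⊕0⊕1⊕0⊕0⊕1⊕0⊕0 = 1
Overall=1, syndrome position=8 → single-bit error at position 8.

single 8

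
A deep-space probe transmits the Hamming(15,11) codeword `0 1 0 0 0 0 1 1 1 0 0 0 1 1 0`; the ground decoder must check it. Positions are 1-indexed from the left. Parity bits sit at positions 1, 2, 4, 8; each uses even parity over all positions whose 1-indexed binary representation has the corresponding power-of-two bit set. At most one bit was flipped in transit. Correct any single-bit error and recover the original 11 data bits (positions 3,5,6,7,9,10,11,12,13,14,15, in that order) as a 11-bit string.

00001000110

s1: b1⊕b3⊕b5⊕b7⊕b9⊕b11⊕b13⊕b15 = 0⊕0⊕0⊕1⊕1⊕0⊕1⊕0 = 1
s2: b2⊕b3⊕b6⊕b7⊕b10⊕b11⊕b14⊕b15 = 1⊕0⊕0⊕1⊕0⊕0⊕1⊕0 = 1
s4: b4⊕b5⊕b6⊕b7⊕b12⊕b13⊕b14⊕b15 = 0⊕0⊕0⊕1⊕0⊕1⊕1⊕0 = 1
s8: b8⊕b9⊕b10⊕b11⊕b12⊕b13⊕b14⊕b15 = 1⊕1⊕0⊕0⊕0⊕1⊕1⊕0 = 0
Syndrome (s8...s1) = 0111 → position 7.
Flip bit 7: corrected codeword = 010000011000110
Data bits at positions 3,5,6,7,9,10,11,12,13,14,15: 00001000110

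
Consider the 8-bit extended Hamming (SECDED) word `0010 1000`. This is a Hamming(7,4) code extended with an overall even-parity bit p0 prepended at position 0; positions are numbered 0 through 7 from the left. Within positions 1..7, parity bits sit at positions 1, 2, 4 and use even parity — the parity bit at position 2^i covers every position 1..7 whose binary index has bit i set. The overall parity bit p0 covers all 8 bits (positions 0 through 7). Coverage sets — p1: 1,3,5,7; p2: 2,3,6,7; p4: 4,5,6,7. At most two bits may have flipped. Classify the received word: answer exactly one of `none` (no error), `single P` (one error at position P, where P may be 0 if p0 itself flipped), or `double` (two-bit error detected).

s1: b1⊕b3⊕b5⊕b7 = 0⊕0⊕0⊕0 = 0
s2: b2⊕b3⊕b6⊕b7 = 1⊕0⊕0⊕0 = 1
s4: b4⊕b5⊕b6⊕b7 = 1⊕0⊕0⊕0 = 1
Syndrome (s4...s1) = 110 → position 6.
Overall parity (XOR of all 8 bits, including p0): 0⊕0⊕1⊕0⊕1⊕0⊕0⊕0 = 0
Overall=0, syndrome position=6 → double-bit error detected (uncorrectable).

double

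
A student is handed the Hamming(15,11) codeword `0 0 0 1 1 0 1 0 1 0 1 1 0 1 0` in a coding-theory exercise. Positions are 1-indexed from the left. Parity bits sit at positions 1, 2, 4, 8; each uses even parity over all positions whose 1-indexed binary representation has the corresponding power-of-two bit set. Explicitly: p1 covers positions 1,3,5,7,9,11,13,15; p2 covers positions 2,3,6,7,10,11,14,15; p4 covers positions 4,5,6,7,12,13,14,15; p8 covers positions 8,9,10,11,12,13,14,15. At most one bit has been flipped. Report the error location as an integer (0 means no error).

s1: b1⊕b3⊕b5⊕b7⊕b9⊕b11⊕b13⊕b15 = 0⊕0⊕1⊕1⊕1⊕1⊕0⊕0 = 0
s2: b2⊕b3⊕b6⊕b7⊕b10⊕b11⊕b14⊕b15 = 0⊕0⊕0⊕1⊕0⊕1⊕1⊕0 = 1
s4: b4⊕b5⊕b6⊕b7⊕b12⊕b13⊕b14⊕b15 = 1⊕1⊕0⊕1⊕1⊕0⊕1⊕0 = 1
s8: b8⊕b9⊕b10⊕b11⊕b12⊕b13⊕b14⊕b15 = 0⊕1⊕0⊕1⊕1⊕0⊕1⊕0 = 0
Syndrome (s8...s1) = 0110 → position 6.

6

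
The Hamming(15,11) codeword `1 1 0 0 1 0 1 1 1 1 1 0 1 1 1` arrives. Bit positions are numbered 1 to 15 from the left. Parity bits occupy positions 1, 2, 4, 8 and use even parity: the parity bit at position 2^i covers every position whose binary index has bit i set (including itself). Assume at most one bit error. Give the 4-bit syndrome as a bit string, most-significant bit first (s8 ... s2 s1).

s1: b1⊕b3⊕b5⊕b7⊕b9⊕b11⊕b13⊕b15 = 1⊕0⊕1⊕1⊕1⊕1⊕1⊕1 = 1
s2: b2⊕b3⊕b6⊕b7⊕b10⊕b11⊕b14⊕b15 = 1⊕0⊕0⊕1⊕1⊕1⊕1⊕1 = 0
s4: b4⊕b5⊕b6⊕b7⊕b12⊕b13⊕b14⊕b15 = 0⊕1⊕0⊕1⊕0⊕1⊕1⊕1 = 1
s8: b8⊕b9⊕b10⊕b11⊕b12⊕b13⊕b14⊕b15 = 1⊕1⊕1⊕1⊕0⊕1⊕1⊕1 = 1
Syndrome (s8...s1) = 1101 → position 13.

1101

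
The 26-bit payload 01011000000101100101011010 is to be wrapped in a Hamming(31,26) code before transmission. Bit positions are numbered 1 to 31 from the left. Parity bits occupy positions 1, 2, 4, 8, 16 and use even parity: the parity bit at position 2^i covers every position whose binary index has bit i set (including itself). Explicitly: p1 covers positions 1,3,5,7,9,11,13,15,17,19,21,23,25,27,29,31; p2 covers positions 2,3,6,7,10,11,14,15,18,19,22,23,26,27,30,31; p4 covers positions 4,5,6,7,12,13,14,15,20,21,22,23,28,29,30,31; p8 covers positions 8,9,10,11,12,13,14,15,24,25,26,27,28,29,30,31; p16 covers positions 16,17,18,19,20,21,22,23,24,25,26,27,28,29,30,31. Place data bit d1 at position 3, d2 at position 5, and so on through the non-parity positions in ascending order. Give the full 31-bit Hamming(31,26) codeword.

0100101110000000101100101011010

Place data bits at non-power-of-two positions: b3=0, b5=1, b6=0, b7=1, b9=1, b10=0, b11=0, b12=0, b13=0, b14=0, b15=0, b17=1, b18=0, b19=1, b20=1, b21=0, b22=0, b23=1, b24=0, b25=1, b26=0, b27=1, b28=1, b29=0, b30=1, b31=0.
p1 = XOR of data positions {3,5,7,9,11,13,15,17,19,21,23,25,27,29,31} = 0⊕1⊕1⊕1⊕0⊕0⊕0⊕1⊕1⊕0⊕1⊕1⊕1⊕0⊕0 = 0
p2 = XOR of data positions {3,6,7,10,11,14,15,18,19,22,23,26,27,30,31} = 0⊕0⊕1⊕0⊕0⊕0⊕0⊕0⊕1⊕0⊕1⊕0⊕1⊕1⊕0 = 1
p4 = XOR of data positions {5,6,7,12,13,14,15,20,21,22,23,28,29,30,31} = 1⊕0⊕1⊕0⊕0⊕0⊕0⊕1⊕0⊕0⊕1⊕1⊕0⊕1⊕0 = 0
p8 = XOR of data positions {9,10,11,12,13,14,15,24,25,26,27,28,29,30,31} = 1⊕0⊕0⊕0⊕0⊕0⊕0⊕0⊕1⊕0⊕1⊕1⊕0⊕1⊕0 = 1
p16 = XOR of data positions {17,18,19,20,21,22,23,24,25,26,27,28,29,30,31} = 1⊕0⊕1⊕1⊕0⊕0⊕1⊕0⊕1⊕0⊕1⊕1⊕0⊕1⊕0 = 0
Codeword b1..b31 = 0100101110000000101100101011010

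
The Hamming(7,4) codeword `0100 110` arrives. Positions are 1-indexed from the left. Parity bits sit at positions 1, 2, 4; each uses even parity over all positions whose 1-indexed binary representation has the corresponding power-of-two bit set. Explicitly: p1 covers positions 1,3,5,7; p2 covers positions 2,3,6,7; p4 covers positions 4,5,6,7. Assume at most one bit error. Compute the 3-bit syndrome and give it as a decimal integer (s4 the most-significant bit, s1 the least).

1

s1: b1⊕b3⊕b5⊕b7 = 0⊕0⊕1⊕0 = 1
s2: b2⊕b3⊕b6⊕b7 = 1⊕0⊕1⊕0 = 0
s4: b4⊕b5⊕b6⊕b7 = 0⊕1⊕1⊕0 = 0
Syndrome (s4...s1) = 001 → position 1.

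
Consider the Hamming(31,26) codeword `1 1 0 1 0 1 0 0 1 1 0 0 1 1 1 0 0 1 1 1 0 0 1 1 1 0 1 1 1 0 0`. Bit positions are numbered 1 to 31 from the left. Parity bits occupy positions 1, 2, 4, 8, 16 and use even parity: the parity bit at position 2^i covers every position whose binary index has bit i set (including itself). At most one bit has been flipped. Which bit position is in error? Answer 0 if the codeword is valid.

23

s1: b1⊕b3⊕b5⊕b7⊕b9⊕b11⊕b13⊕b15⊕b17⊕b19⊕b21⊕b23⊕b25⊕b27⊕b29⊕b31 = 1⊕0⊕0⊕0⊕1⊕0⊕1⊕1⊕0⊕1⊕0⊕1⊕1⊕1⊕1⊕0 = 1
s2: b2⊕b3⊕b6⊕b7⊕b10⊕b11⊕b14⊕b15⊕b18⊕b19⊕b22⊕b23⊕b26⊕b27⊕b30⊕b31 = 1⊕0⊕1⊕0⊕1⊕0⊕1⊕1⊕1⊕1⊕0⊕1⊕0⊕1⊕0⊕0 = 1
s4: b4⊕b5⊕b6⊕b7⊕b12⊕b13⊕b14⊕b15⊕b20⊕b21⊕b22⊕b23⊕b28⊕b29⊕b30⊕b31 = 1⊕0⊕1⊕0⊕0⊕1⊕1⊕1⊕1⊕0⊕0⊕1⊕1⊕1⊕0⊕0 = 1
s8: b8⊕b9⊕b10⊕b11⊕b12⊕b13⊕b14⊕b15⊕b24⊕b25⊕b26⊕b27⊕b28⊕b29⊕b30⊕b31 = 0⊕1⊕1⊕0⊕0⊕1⊕1⊕1⊕1⊕1⊕0⊕1⊕1⊕1⊕0⊕0 = 0
s16: b16⊕b17⊕b18⊕b19⊕b20⊕b21⊕b22⊕b23⊕b24⊕b25⊕b26⊕b27⊕b28⊕b29⊕b30⊕b31 = 0⊕0⊕1⊕1⊕1⊕0⊕0⊕1⊕1⊕1⊕0⊕1⊕1⊕1⊕0⊕0 = 1
Syndrome (s16...s1) = 10111 → position 23.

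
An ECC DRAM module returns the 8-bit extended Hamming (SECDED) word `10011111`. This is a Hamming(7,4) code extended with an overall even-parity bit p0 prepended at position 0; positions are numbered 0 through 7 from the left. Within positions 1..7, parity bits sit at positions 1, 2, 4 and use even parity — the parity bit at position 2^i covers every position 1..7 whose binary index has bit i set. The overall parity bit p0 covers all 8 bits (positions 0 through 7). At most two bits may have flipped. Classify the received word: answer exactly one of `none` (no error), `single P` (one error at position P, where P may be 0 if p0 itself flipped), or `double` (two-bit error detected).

s1: b1⊕b3⊕b5⊕b7 = 0⊕1⊕1⊕1 = 1
s2: b2⊕b3⊕b6⊕b7 = 0⊕1⊕1⊕1 = 1
s4: b4⊕b5⊕b6⊕b7 = 1⊕1⊕1⊕1 = 0
Syndrome (s4...s1) = 011 → position 3.
Overall parity (XOR of all 8 bits, including p0): 1⊕0⊕0⊕1⊕1⊕1⊕1⊕1 = 0
Overall=0, syndrome position=3 → double-bit error detected (uncorrectable).

double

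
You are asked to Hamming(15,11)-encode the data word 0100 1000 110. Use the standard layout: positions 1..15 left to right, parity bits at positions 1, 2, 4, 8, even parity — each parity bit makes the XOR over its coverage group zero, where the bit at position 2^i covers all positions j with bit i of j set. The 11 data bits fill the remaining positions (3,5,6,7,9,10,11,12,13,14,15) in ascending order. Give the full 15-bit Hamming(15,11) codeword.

110110011000110

Place data bits at non-power-of-two positions: b3=0, b5=1, b6=0, b7=0, b9=1, b10=0, b11=0, b12=0, b13=1, b14=1, b15=0.
p1 = XOR of data positions {3,5,7,9,11,13,15} = 0⊕1⊕0⊕1⊕0⊕1⊕0 = 1
p2 = XOR of data positions {3,6,7,10,11,14,15} = 0⊕0⊕0⊕0⊕0⊕1⊕0 = 1
p4 = XOR of data positions {5,6,7,12,13,14,15} = 1⊕0⊕0⊕0⊕1⊕1⊕0 = 1
p8 = XOR of data positions {9,10,11,12,13,14,15} = 1⊕0⊕0⊕0⊕1⊕1⊕0 = 1
Codeword b1..b15 = 110110011000110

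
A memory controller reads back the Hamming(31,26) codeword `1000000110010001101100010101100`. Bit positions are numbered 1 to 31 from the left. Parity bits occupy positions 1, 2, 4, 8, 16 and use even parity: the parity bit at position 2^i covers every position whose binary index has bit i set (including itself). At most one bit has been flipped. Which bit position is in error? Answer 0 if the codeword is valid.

9

s1: b1⊕b3⊕b5⊕b7⊕b9⊕b11⊕b13⊕b15⊕b17⊕b19⊕b21⊕b23⊕b25⊕b27⊕b29⊕b31 = 1⊕0⊕0⊕0⊕1⊕0⊕0⊕0⊕1⊕1⊕0⊕0⊕0⊕0⊕1⊕0 = 1
s2: b2⊕b3⊕b6⊕b7⊕b10⊕b11⊕b14⊕b15⊕b18⊕b19⊕b22⊕b23⊕b26⊕b27⊕b30⊕b31 = 0⊕0⊕0⊕0⊕0⊕0⊕0⊕0⊕0⊕1⊕0⊕0⊕1⊕0⊕0⊕0 = 0
s4: b4⊕b5⊕b6⊕b7⊕b12⊕b13⊕b14⊕b15⊕b20⊕b21⊕b22⊕b23⊕b28⊕b29⊕b30⊕b31 = 0⊕0⊕0⊕0⊕1⊕0⊕0⊕0⊕1⊕0⊕0⊕0⊕1⊕1⊕0⊕0 = 0
s8: b8⊕b9⊕b10⊕b11⊕b12⊕b13⊕b14⊕b15⊕b24⊕b25⊕b26⊕b27⊕b28⊕b29⊕b30⊕b31 = 1⊕1⊕0⊕0⊕1⊕0⊕0⊕0⊕1⊕0⊕1⊕0⊕1⊕1⊕0⊕0 = 1
s16: b16⊕b17⊕b18⊕b19⊕b20⊕b21⊕b22⊕b23⊕b24⊕b25⊕b26⊕b27⊕b28⊕b29⊕b30⊕b31 = 1⊕1⊕0⊕1⊕1⊕0⊕0⊕0⊕1⊕0⊕1⊕0⊕1⊕1⊕0⊕0 = 0
Syndrome (s16...s1) = 01001 → position 9.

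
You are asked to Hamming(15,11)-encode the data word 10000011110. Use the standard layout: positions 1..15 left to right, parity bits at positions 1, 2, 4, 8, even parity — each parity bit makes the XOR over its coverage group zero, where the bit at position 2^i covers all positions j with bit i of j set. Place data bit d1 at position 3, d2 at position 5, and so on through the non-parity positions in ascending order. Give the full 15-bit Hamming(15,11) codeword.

111100000011110

Place data bits at non-power-of-two positions: b3=1, b5=0, b6=0, b7=0, b9=0, b10=0, b11=1, b12=1, b13=1, b14=1, b15=0.
p1 = XOR of data positions {3,5,7,9,11,13,15} = 1⊕0⊕0⊕0⊕1⊕1⊕0 = 1
p2 = XOR of data positions {3,6,7,10,11,14,15} = 1⊕0⊕0⊕0⊕1⊕1⊕0 = 1
p4 = XOR of data positions {5,6,7,12,13,14,15} = 0⊕0⊕0⊕1⊕1⊕1⊕0 = 1
p8 = XOR of data positions {9,10,11,12,13,14,15} = 0⊕0⊕1⊕1⊕1⊕1⊕0 = 0
Codeword b1..b15 = 111100000011110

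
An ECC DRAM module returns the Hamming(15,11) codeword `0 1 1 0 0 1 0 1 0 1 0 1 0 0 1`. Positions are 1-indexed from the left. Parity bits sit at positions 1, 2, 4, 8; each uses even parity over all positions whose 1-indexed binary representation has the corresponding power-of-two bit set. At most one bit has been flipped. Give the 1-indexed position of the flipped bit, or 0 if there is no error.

6

s1: b1⊕b3⊕b5⊕b7⊕b9⊕b11⊕b13⊕b15 = 0⊕1⊕0⊕0⊕0⊕0⊕0⊕1 = 0
s2: b2⊕b3⊕b6⊕b7⊕b10⊕b11⊕b14⊕b15 = 1⊕1⊕1⊕0⊕1⊕0⊕0⊕1 = 1
s4: b4⊕b5⊕b6⊕b7⊕b12⊕b13⊕b14⊕b15 = 0⊕0⊕1⊕0⊕1⊕0⊕0⊕1 = 1
s8: b8⊕b9⊕b10⊕b11⊕b12⊕b13⊕b14⊕b15 = 1⊕0⊕1⊕0⊕1⊕0⊕0⊕1 = 0
Syndrome (s8...s1) = 0110 → position 6.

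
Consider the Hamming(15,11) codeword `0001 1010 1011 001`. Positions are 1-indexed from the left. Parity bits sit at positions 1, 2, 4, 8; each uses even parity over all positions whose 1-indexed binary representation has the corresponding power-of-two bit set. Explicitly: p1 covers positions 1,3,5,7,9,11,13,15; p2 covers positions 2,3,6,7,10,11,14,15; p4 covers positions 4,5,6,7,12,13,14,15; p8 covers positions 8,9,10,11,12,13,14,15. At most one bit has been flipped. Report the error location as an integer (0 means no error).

7

s1: b1⊕b3⊕b5⊕b7⊕b9⊕b11⊕b13⊕b15 = 0⊕0⊕1⊕1⊕1⊕1⊕0⊕1 = 1
s2: b2⊕b3⊕b6⊕b7⊕b10⊕b11⊕b14⊕b15 = 0⊕0⊕0⊕1⊕0⊕1⊕0⊕1 = 1
s4: b4⊕b5⊕b6⊕b7⊕b12⊕b13⊕b14⊕b15 = 1⊕1⊕0⊕1⊕1⊕0⊕0⊕1 = 1
s8: b8⊕b9⊕b10⊕b11⊕b12⊕b13⊕b14⊕b15 = 0⊕1⊕0⊕1⊕1⊕0⊕0⊕1 = 0
Syndrome (s8...s1) = 0111 → position 7.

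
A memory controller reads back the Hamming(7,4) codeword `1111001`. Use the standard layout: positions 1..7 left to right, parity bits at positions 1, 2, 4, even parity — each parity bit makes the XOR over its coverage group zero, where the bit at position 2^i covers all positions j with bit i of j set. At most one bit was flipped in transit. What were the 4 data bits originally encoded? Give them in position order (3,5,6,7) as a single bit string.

0001

s1: b1⊕b3⊕b5⊕b7 = 1⊕1⊕0⊕1 = 1
s2: b2⊕b3⊕b6⊕b7 = 1⊕1⊕0⊕1 = 1
s4: b4⊕b5⊕b6⊕b7 = 1⊕0⊕0⊕1 = 0
Syndrome (s4...s1) = 011 → position 3.
Flip bit 3: corrected codeword = 1101001
Data bits at positions 3,5,6,7: 0001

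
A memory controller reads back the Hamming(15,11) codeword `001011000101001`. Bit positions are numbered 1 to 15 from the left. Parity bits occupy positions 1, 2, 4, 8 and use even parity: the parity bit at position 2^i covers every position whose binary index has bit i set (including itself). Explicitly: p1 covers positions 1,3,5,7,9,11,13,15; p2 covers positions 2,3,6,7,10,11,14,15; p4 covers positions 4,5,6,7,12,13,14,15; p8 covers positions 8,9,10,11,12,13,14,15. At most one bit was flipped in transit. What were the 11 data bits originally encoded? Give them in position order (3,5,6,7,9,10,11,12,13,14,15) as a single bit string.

s1: b1⊕b3⊕b5⊕b7⊕b9⊕b11⊕b13⊕b15 = 0⊕1⊕1⊕0⊕0⊕0⊕0⊕1 = 1
s2: b2⊕b3⊕b6⊕b7⊕b10⊕b11⊕b14⊕b15 = 0⊕1⊕1⊕0⊕1⊕0⊕0⊕1 = 0
s4: b4⊕b5⊕b6⊕b7⊕b12⊕b13⊕b14⊕b15 = 0⊕1⊕1⊕0⊕1⊕0⊕0⊕1 = 0
s8: b8⊕b9⊕b10⊕b11⊕b12⊕b13⊕b14⊕b15 = 0⊕0⊕1⊕0⊕1⊕0⊕0⊕1 = 1
Syndrome (s8...s1) = 1001 → position 9.
Flip bit 9: corrected codeword = 001011001101001
Data bits at positions 3,5,6,7,9,10,11,12,13,14,15: 11101101001

11101101001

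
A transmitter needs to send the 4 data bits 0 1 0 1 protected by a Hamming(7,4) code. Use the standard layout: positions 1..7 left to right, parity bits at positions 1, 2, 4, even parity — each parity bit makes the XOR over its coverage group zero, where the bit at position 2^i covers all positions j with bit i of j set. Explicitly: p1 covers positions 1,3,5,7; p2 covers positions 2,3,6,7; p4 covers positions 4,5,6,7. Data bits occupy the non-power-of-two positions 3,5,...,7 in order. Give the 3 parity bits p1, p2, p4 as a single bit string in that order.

Place data bits at non-power-of-two positions: b3=0, b5=1, b6=0, b7=1.
p1 = XOR of data positions {3,5,7} = 0⊕1⊕1 = 0
p2 = XOR of data positions {3,6,7} = 0⊕0⊕1 = 1
p4 = XOR of data positions {5,6,7} = 1⊕0⊕1 = 0
Parity bits p1,p2,p4 = 010

010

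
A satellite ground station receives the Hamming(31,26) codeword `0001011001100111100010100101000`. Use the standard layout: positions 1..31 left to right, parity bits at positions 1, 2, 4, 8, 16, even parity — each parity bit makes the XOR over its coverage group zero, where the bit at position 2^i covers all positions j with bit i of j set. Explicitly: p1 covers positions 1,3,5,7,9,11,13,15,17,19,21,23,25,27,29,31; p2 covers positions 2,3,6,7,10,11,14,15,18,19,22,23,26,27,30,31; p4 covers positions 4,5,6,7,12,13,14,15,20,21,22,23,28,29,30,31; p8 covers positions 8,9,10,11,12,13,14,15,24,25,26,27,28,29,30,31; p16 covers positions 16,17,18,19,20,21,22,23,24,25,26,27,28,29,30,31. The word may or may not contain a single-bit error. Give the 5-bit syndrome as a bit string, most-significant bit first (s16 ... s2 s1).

00000

s1: b1⊕b3⊕b5⊕b7⊕b9⊕b11⊕b13⊕b15⊕b17⊕b19⊕b21⊕b23⊕b25⊕b27⊕b29⊕b31 = 0⊕0⊕0⊕1⊕0⊕1⊕0⊕1⊕1⊕0⊕1⊕1⊕0⊕0⊕0⊕0 = 0
s2: b2⊕b3⊕b6⊕b7⊕b10⊕b11⊕b14⊕b15⊕b18⊕b19⊕b22⊕b23⊕b26⊕b27⊕b30⊕b31 = 0⊕0⊕1⊕1⊕1⊕1⊕1⊕1⊕0⊕0⊕0⊕1⊕1⊕0⊕0⊕0 = 0
s4: b4⊕b5⊕b6⊕b7⊕b12⊕b13⊕b14⊕b15⊕b20⊕b21⊕b22⊕b23⊕b28⊕b29⊕b30⊕b31 = 1⊕0⊕1⊕1⊕0⊕0⊕1⊕1⊕0⊕1⊕0⊕1⊕1⊕0⊕0⊕0 = 0
s8: b8⊕b9⊕b10⊕b11⊕b12⊕b13⊕b14⊕b15⊕b24⊕b25⊕b26⊕b27⊕b28⊕b29⊕b30⊕b31 = 0⊕0⊕1⊕1⊕0⊕0⊕1⊕1⊕0⊕0⊕1⊕0⊕1⊕0⊕0⊕0 = 0
s16: b16⊕b17⊕b18⊕b19⊕b20⊕b21⊕b22⊕b23⊕b24⊕b25⊕b26⊕b27⊕b28⊕b29⊕b30⊕b31 = 1⊕1⊕0⊕0⊕0⊕1⊕0⊕1⊕0⊕0⊕1⊕0⊕1⊕0⊕0⊕0 = 0
Syndrome (s16...s1) = 00000 → position 0 (no error).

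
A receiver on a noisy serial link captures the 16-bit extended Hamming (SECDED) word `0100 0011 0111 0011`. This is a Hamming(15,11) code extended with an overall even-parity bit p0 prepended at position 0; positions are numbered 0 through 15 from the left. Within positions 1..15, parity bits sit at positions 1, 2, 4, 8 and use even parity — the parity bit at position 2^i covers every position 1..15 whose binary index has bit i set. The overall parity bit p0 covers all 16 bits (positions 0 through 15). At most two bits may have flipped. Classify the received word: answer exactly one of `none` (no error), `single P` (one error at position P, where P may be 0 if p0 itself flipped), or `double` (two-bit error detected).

s1: b1⊕b3⊕b5⊕b7⊕b9⊕b11⊕b13⊕b15 = 1⊕0⊕0⊕1⊕1⊕1⊕0⊕1 = 1
s2: b2⊕b3⊕b6⊕b7⊕b10⊕b11⊕b14⊕b15 = 0⊕0⊕1⊕1⊕1⊕1⊕1⊕1 = 0
s4: b4⊕b5⊕b6⊕b7⊕b12⊕b13⊕b14⊕b15 = 0⊕0⊕1⊕1⊕0⊕0⊕1⊕1 = 0
s8: b8⊕b9⊕b10⊕b11⊕b12⊕b13⊕b14⊕b15 = 0⊕1⊕1⊕1⊕0⊕0⊕1⊕1 = 1
Syndrome (s8...s1) = 1001 → position 9.
Overall parity (XOR of all 16 bits, including p0): 0⊕1⊕0⊕0⊕0⊕0⊕1⊕1⊕0⊕1⊕1⊕1⊕0⊕0⊕1⊕1 = 0
Overall=0, syndrome position=9 → double-bit error detected (uncorrectable).

double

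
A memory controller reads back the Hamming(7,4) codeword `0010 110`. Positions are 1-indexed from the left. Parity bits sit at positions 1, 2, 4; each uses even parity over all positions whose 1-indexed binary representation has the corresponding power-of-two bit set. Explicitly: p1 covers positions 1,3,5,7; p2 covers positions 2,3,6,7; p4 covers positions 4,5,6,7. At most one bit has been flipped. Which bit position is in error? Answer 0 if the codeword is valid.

0

s1: b1⊕b3⊕b5⊕b7 = 0⊕1⊕1⊕0 = 0
s2: b2⊕b3⊕b6⊕b7 = 0⊕1⊕1⊕0 = 0
s4: b4⊕b5⊕b6⊕b7 = 0⊕1⊕1⊕0 = 0
Syndrome (s4...s1) = 000 → position 0 (no error).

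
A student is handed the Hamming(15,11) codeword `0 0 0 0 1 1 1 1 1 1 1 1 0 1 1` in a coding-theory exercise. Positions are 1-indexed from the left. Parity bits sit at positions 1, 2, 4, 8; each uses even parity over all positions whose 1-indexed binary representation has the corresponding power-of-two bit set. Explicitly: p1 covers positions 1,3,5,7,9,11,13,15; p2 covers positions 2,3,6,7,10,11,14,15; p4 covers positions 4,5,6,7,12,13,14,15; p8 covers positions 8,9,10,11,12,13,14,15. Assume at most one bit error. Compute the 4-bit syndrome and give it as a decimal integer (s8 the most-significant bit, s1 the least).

s1: b1⊕b3⊕b5⊕b7⊕b9⊕b11⊕b13⊕b15 = 0⊕0⊕1⊕1⊕1⊕1⊕0⊕1 = 1
s2: b2⊕b3⊕b6⊕b7⊕b10⊕b11⊕b14⊕b15 = 0⊕0⊕1⊕1⊕1⊕1⊕1⊕1 = 0
s4: b4⊕b5⊕b6⊕b7⊕b12⊕b13⊕b14⊕b15 = 0⊕1⊕1⊕1⊕1⊕0⊕1⊕1 = 0
s8: b8⊕b9⊕b10⊕b11⊕b12⊕b13⊕b14⊕b15 = 1⊕1⊕1⊕1⊕1⊕0⊕1⊕1 = 1
Syndrome (s8...s1) = 1001 → position 9.

9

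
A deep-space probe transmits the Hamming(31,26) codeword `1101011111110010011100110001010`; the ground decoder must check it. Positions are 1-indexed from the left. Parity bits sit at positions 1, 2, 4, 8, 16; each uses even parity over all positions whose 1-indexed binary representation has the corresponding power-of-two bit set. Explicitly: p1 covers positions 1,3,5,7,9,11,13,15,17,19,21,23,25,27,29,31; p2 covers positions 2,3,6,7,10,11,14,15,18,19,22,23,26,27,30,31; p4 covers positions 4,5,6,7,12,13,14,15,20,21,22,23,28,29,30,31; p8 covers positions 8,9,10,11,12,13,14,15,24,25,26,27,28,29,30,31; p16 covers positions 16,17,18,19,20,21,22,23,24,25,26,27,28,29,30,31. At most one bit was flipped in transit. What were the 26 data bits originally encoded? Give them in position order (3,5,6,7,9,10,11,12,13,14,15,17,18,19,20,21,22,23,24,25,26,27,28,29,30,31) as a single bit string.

s1: b1⊕b3⊕b5⊕b7⊕b9⊕b11⊕b13⊕b15⊕b17⊕b19⊕b21⊕b23⊕b25⊕b27⊕b29⊕b31 = 1⊕0⊕0⊕1⊕1⊕1⊕0⊕1⊕0⊕1⊕0⊕1⊕0⊕0⊕0⊕0 = 1
s2: b2⊕b3⊕b6⊕b7⊕b10⊕b11⊕b14⊕b15⊕b18⊕b19⊕b22⊕b23⊕b26⊕b27⊕b30⊕b31 = 1⊕0⊕1⊕1⊕1⊕1⊕0⊕1⊕1⊕1⊕0⊕1⊕0⊕0⊕1⊕0 = 0
s4: b4⊕b5⊕b6⊕b7⊕b12⊕b13⊕b14⊕b15⊕b20⊕b21⊕b22⊕b23⊕b28⊕b29⊕b30⊕b31 = 1⊕0⊕1⊕1⊕1⊕0⊕0⊕1⊕1⊕0⊕0⊕1⊕1⊕0⊕1⊕0 = 1
s8: b8⊕b9⊕b10⊕b11⊕b12⊕b13⊕b14⊕b15⊕b24⊕b25⊕b26⊕b27⊕b28⊕b29⊕b30⊕b31 = 1⊕1⊕1⊕1⊕1⊕0⊕0⊕1⊕1⊕0⊕0⊕0⊕1⊕0⊕1⊕0 = 1
s16: b16⊕b17⊕b18⊕b19⊕b20⊕b21⊕b22⊕b23⊕b24⊕b25⊕b26⊕b27⊕b28⊕b29⊕b30⊕b31 = 0⊕0⊕1⊕1⊕1⊕0⊕0⊕1⊕1⊕0⊕0⊕0⊕1⊕0⊕1⊕0 = 1
Syndrome (s16...s1) = 11101 → position 29.
Flip bit 29: corrected codeword = 1101011111110010011100110001110
Data bits at positions 3,5,6,7,9,10,11,12,13,14,15,17,18,19,20,21,22,23,24,25,26,27,28,29,30,31: 00111111001011100110001110

00111111001011100110001110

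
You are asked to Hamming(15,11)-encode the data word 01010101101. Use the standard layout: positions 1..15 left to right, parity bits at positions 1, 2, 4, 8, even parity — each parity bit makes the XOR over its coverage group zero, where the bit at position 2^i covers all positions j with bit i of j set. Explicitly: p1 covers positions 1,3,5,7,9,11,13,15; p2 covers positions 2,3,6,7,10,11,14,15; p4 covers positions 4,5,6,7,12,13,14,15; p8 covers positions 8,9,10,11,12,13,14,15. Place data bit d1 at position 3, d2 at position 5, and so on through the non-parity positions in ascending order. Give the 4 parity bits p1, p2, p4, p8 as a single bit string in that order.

0110

Place data bits at non-power-of-two positions: b3=0, b5=1, b6=0, b7=1, b9=0, b10=1, b11=0, b12=1, b13=1, b14=0, b15=1.
p1 = XOR of data positions {3,5,7,9,11,13,15} = 0⊕1⊕1⊕0⊕0⊕1⊕1 = 0
p2 = XOR of data positions {3,6,7,10,11,14,15} = 0⊕0⊕1⊕1⊕0⊕0⊕1 = 1
p4 = XOR of data positions {5,6,7,12,13,14,15} = 1⊕0⊕1⊕1⊕1⊕0⊕1 = 1
p8 = XOR of data positions {9,10,11,12,13,14,15} = 0⊕1⊕0⊕1⊕1⊕0⊕1 = 0
Parity bits p1,p2,p4,p8 = 0110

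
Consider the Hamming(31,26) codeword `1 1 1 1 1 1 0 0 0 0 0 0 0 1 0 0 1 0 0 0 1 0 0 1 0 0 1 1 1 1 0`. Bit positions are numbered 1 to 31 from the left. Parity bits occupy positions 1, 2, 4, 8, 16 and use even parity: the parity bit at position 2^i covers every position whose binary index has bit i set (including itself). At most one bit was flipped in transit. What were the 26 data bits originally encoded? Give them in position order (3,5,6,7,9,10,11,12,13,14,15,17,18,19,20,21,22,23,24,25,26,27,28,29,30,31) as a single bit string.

s1: b1⊕b3⊕b5⊕b7⊕b9⊕b11⊕b13⊕b15⊕b17⊕b19⊕b21⊕b23⊕b25⊕b27⊕b29⊕b31 = 1⊕1⊕1⊕0⊕0⊕0⊕0⊕0⊕1⊕0⊕1⊕0⊕0⊕1⊕1⊕0 = 1
s2: b2⊕b3⊕b6⊕b7⊕b10⊕b11⊕b14⊕b15⊕b18⊕b19⊕b22⊕b23⊕b26⊕b27⊕b30⊕b31 = 1⊕1⊕1⊕0⊕0⊕0⊕1⊕0⊕0⊕0⊕0⊕0⊕0⊕1⊕1⊕0 = 0
s4: b4⊕b5⊕b6⊕b7⊕b12⊕b13⊕b14⊕b15⊕b20⊕b21⊕b22⊕b23⊕b28⊕b29⊕b30⊕b31 = 1⊕1⊕1⊕0⊕0⊕0⊕1⊕0⊕0⊕1⊕0⊕0⊕1⊕1⊕1⊕0 = 0
s8: b8⊕b9⊕b10⊕b11⊕b12⊕b13⊕b14⊕b15⊕b24⊕b25⊕b26⊕b27⊕b28⊕b29⊕b30⊕b31 = 0⊕0⊕0⊕0⊕0⊕0⊕1⊕0⊕1⊕0⊕0⊕1⊕1⊕1⊕1⊕0 = 0
s16: b16⊕b17⊕b18⊕b19⊕b20⊕b21⊕b22⊕b23⊕b24⊕b25⊕b26⊕b27⊕b28⊕b29⊕b30⊕b31 = 0⊕1⊕0⊕0⊕0⊕1⊕0⊕0⊕1⊕0⊕0⊕1⊕1⊕1⊕1⊕0 = 1
Syndrome (s16...s1) = 10001 → position 17.
Flip bit 17: corrected codeword = 1111110000000100000010010011110
Data bits at positions 3,5,6,7,9,10,11,12,13,14,15,17,18,19,20,21,22,23,24,25,26,27,28,29,30,31: 11100000010000010010011110

11100000010000010010011110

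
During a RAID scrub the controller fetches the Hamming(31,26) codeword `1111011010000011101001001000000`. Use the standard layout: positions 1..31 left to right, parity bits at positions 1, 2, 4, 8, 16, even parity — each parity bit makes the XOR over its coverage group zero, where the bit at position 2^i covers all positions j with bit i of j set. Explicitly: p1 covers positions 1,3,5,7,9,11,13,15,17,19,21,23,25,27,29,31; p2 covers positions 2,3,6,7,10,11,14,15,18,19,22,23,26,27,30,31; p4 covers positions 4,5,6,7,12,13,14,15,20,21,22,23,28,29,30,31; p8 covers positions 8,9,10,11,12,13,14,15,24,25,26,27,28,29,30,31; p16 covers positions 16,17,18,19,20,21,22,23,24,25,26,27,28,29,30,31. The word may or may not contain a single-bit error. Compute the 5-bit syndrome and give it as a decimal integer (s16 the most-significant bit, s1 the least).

30

s1: b1⊕b3⊕b5⊕b7⊕b9⊕b11⊕b13⊕b15⊕b17⊕b19⊕b21⊕b23⊕b25⊕b27⊕b29⊕b31 = 1⊕1⊕0⊕1⊕1⊕0⊕0⊕1⊕1⊕1⊕0⊕0⊕1⊕0⊕0⊕0 = 0
s2: b2⊕b3⊕b6⊕b7⊕b10⊕b11⊕b14⊕b15⊕b18⊕b19⊕b22⊕b23⊕b26⊕b27⊕b30⊕b31 = 1⊕1⊕1⊕1⊕0⊕0⊕0⊕1⊕0⊕1⊕1⊕0⊕0⊕0⊕0⊕0 = 1
s4: b4⊕b5⊕b6⊕b7⊕b12⊕b13⊕b14⊕b15⊕b20⊕b21⊕b22⊕b23⊕b28⊕b29⊕b30⊕b31 = 1⊕0⊕1⊕1⊕0⊕0⊕0⊕1⊕0⊕0⊕1⊕0⊕0⊕0⊕0⊕0 = 1
s8: b8⊕b9⊕b10⊕b11⊕b12⊕b13⊕b14⊕b15⊕b24⊕b25⊕b26⊕b27⊕b28⊕b29⊕b30⊕b31 = 0⊕1⊕0⊕0⊕0⊕0⊕0⊕1⊕0⊕1⊕0⊕0⊕0⊕0⊕0⊕0 = 1
s16: b16⊕b17⊕b18⊕b19⊕b20⊕b21⊕b22⊕b23⊕b24⊕b25⊕b26⊕b27⊕b28⊕b29⊕b30⊕b31 = 1⊕1⊕0⊕1⊕0⊕0⊕1⊕0⊕0⊕1⊕0⊕0⊕0⊕0⊕0⊕0 = 1
Syndrome (s16...s1) = 11110 → position 30.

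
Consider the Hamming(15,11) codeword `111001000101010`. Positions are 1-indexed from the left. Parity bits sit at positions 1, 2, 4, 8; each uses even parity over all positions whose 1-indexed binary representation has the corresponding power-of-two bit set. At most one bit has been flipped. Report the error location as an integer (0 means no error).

s1: b1⊕b3⊕b5⊕b7⊕b9⊕b11⊕b13⊕b15 = 1⊕1⊕0⊕0⊕0⊕0⊕0⊕0 = 0
s2: b2⊕b3⊕b6⊕b7⊕b10⊕b11⊕b14⊕b15 = 1⊕1⊕1⊕0⊕1⊕0⊕1⊕0 = 1
s4: b4⊕b5⊕b6⊕b7⊕b12⊕b13⊕b14⊕b15 = 0⊕0⊕1⊕0⊕1⊕0⊕1⊕0 = 1
s8: b8⊕b9⊕b10⊕b11⊕b12⊕b13⊕b14⊕b15 = 0⊕0⊕1⊕0⊕1⊕0⊕1⊕0 = 1
Syndrome (s8...s1) = 1110 → position 14.

14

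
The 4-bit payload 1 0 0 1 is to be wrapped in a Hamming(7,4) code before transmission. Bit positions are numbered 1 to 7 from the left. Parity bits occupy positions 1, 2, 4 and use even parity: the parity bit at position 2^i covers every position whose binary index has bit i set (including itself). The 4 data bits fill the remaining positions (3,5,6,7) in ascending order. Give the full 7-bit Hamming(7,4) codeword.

0011001

Place data bits at non-power-of-two positions: b3=1, b5=0, b6=0, b7=1.
p1 = XOR of data positions {3,5,7} = 1⊕0⊕1 = 0
p2 = XOR of data positions {3,6,7} = 1⊕0⊕1 = 0
p4 = XOR of data positions {5,6,7} = 0⊕0⊕1 = 1
Codeword b1..b7 = 0011001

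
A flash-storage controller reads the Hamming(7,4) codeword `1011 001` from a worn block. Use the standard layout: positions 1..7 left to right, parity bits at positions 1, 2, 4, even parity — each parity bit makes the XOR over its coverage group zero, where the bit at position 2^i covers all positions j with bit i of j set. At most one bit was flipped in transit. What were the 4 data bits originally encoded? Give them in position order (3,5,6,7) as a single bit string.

s1: b1⊕b3⊕b5⊕b7 = 1⊕1⊕0⊕1 = 1
s2: b2⊕b3⊕b6⊕b7 = 0⊕1⊕0⊕1 = 0
s4: b4⊕b5⊕b6⊕b7 = 1⊕0⊕0⊕1 = 0
Syndrome (s4...s1) = 001 → position 1.
Flip bit 1: corrected codeword = 0011001
Data bits at positions 3,5,6,7: 1001

1001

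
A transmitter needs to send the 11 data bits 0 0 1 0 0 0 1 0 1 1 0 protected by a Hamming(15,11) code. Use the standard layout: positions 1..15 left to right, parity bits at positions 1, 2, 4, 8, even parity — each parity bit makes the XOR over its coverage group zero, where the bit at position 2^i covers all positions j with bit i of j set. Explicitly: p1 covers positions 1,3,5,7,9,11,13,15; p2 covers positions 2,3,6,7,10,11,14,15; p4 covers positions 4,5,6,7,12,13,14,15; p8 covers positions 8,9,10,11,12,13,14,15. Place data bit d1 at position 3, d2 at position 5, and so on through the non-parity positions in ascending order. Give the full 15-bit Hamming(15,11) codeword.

010101010010110

Place data bits at non-power-of-two positions: b3=0, b5=0, b6=1, b7=0, b9=0, b10=0, b11=1, b12=0, b13=1, b14=1, b15=0.
p1 = XOR of data positions {3,5,7,9,11,13,15} = 0⊕0⊕0⊕0⊕1⊕1⊕0 = 0
p2 = XOR of data positions {3,6,7,10,11,14,15} = 0⊕1⊕0⊕0⊕1⊕1⊕0 = 1
p4 = XOR of data positions {5,6,7,12,13,14,15} = 0⊕1⊕0⊕0⊕1⊕1⊕0 = 1
p8 = XOR of data positions {9,10,11,12,13,14,15} = 0⊕0⊕1⊕0⊕1⊕1⊕0 = 1
Codeword b1..b15 = 010101010010110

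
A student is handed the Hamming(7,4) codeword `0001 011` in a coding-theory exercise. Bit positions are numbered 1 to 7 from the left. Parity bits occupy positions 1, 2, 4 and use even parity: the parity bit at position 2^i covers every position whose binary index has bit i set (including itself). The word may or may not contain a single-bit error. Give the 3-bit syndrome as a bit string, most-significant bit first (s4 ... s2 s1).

s1: b1⊕b3⊕b5⊕b7 = 0⊕0⊕0⊕1 = 1
s2: b2⊕b3⊕b6⊕b7 = 0⊕0⊕1⊕1 = 0
s4: b4⊕b5⊕b6⊕b7 = 1⊕0⊕1⊕1 = 1
Syndrome (s4...s1) = 101 → position 5.

101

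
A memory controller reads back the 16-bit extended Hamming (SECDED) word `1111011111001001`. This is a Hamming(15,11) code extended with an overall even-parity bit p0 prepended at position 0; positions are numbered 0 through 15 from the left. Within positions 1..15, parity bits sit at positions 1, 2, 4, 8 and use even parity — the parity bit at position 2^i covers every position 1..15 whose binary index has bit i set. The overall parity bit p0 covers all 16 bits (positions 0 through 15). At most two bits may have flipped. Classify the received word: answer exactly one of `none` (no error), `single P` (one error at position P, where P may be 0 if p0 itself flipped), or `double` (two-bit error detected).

s1: b1⊕b3⊕b5⊕b7⊕b9⊕b11⊕b13⊕b15 = 1⊕1⊕1⊕1⊕1⊕0⊕0⊕1 = 0
s2: b2⊕b3⊕b6⊕b7⊕b10⊕b11⊕b14⊕b15 = 1⊕1⊕1⊕1⊕0⊕0⊕0⊕1 = 1
s4: b4⊕b5⊕b6⊕b7⊕b12⊕b13⊕b14⊕b15 = 0⊕1⊕1⊕1⊕1⊕0⊕0⊕1 = 1
s8: b8⊕b9⊕b10⊕b11⊕b12⊕b13⊕b14⊕b15 = 1⊕1⊕0⊕0⊕1⊕0⊕0⊕1 = 0
Syndrome (s8...s1) = 0110 → position 6.
Overall parity (XOR of all 16 bits, including p0): 1⊕1⊕1⊕1⊕0⊕1⊕1⊕1⊕1⊕1⊕0⊕0⊕1⊕0⊕0⊕1 = 1
Overall=1, syndrome position=6 → single-bit error at position 6.

single 6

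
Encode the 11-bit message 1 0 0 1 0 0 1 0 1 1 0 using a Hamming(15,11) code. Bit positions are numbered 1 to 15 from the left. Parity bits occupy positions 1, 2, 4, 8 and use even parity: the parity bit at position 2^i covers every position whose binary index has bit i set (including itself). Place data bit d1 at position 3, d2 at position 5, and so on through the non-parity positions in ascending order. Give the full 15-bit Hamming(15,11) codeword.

001100110010110

Place data bits at non-power-of-two positions: b3=1, b5=0, b6=0, b7=1, b9=0, b10=0, b11=1, b12=0, b13=1, b14=1, b15=0.
p1 = XOR of data positions {3,5,7,9,11,13,15} = 1⊕0⊕1⊕0⊕1⊕1⊕0 = 0
p2 = XOR of data positions {3,6,7,10,11,14,15} = 1⊕0⊕1⊕0⊕1⊕1⊕0 = 0
p4 = XOR of data positions {5,6,7,12,13,14,15} = 0⊕0⊕1⊕0⊕1⊕1⊕0 = 1
p8 = XOR of data positions {9,10,11,12,13,14,15} = 0⊕0⊕1⊕0⊕1⊕1⊕0 = 1
Codeword b1..b15 = 001100110010110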